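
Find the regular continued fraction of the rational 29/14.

[2; 14]

Run the Euclidean algorithm on 29 and 14; the successive quotients are the partial quotients a_0, a_1, ... (each step inverts the fractional part left over by the previous one):
  29 = 2*14 + 1, so a_0 = 2.
  14 = 14*1 + 0, so a_1 = 14.
The remainder reaches 0 after 2 divisions, so the expansion has 2 partial quotients, read off in order.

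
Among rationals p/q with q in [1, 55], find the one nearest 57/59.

Expand x = 57/59 as a continued fraction with the Euclidean algorithm:
  57 = 0*59 + 57, so a_0 = 0.
  59 = 1*57 + 2, so a_1 = 1.
  57 = 28*2 + 1, so a_2 = 28.
  2 = 2*1 + 0, so a_3 = 2.
so x = [0; 1, 28, 2].
Convergents (p_i = a_i*p_{i-1} + p_{i-2}, q_i = a_i*q_{i-1} + q_{i-2} with p_{-2}=0, p_{-1}=1, q_{-2}=1, q_{-1}=0), until the denominator exceeds 55:
  i=0: a_0=0, p_0 = 0*1 + 0 = 0, q_0 = 0*0 + 1 = 1.
  i=1: a_1=1, p_1 = 1*0 + 1 = 1, q_1 = 1*1 + 0 = 1.
  i=2: a_2=28, p_2 = 28*1 + 0 = 28, q_2 = 28*1 + 1 = 29.
  i=3: a_3=2, p_3 = 2*28 + 1 = 57, q_3 = 2*29 + 1 = 59.
q_3 = 59 > 55, so the last convergent with denominator <= 55 is p_2/q_2 = 28/29.
The closest fraction with denominator <= 55 is either p_2/q_2 or the intermediate fraction (k*p_2 + p_1)/(k*q_2 + q_1) with the largest k >= 1 whose denominator stays <= 55; these approach x as k grows, and every other convergent or intermediate fraction in range is farther away.
Largest k: floor((55 - q_1)/q_2) = floor((55 - 1)/29) = 1.
That gives (1*28 + 1)/(1*29 + 1) = 29/30.
Compare the errors: |x - 28/29| = |57*29 - 28*59|/(59*29) = 1/1711, and |x - 29/30| = |57*30 - 29*59|/(59*30) = 1/1770.
Cross-multiplying, 1*1711 = 1711 < 1770 = 1*1770, so 1/1770 is smaller: the intermediate fraction 29/30 is closer to x than 28/29.

29/30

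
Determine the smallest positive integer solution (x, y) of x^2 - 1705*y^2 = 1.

First expand sqrt(1705) as a continued fraction. With x_i = (sqrt(1705) + m_i)/d_i and (m_0, d_0) = (0, 1): a_0 = floor(sqrt(1705)) = 41, since 41^2 = 1681 <= 1705 < 1764 = 42^2.
Iterate m_{i+1} = d_i*a_i - m_i, d_{i+1} = (1705 - m_{i+1}^2)/d_i, a_{i+1} = floor((a_0 + m_{i+1})/d_{i+1}):
  m_1 = 1*41 - 0 = 41, d_1 = (1705 - 41^2)/1 = 24/1 = 24, a_1 = floor((41 + 41)/24) = 3.
  m_2 = 24*3 - 41 = 31, d_2 = (1705 - 31^2)/24 = 744/24 = 31, a_2 = floor((41 + 31)/31) = 2.
  m_3 = 31*2 - 31 = 31, d_3 = (1705 - 31^2)/31 = 744/31 = 24, a_3 = floor((41 + 31)/24) = 3.
  m_4 = 24*3 - 31 = 41, d_4 = (1705 - 41^2)/24 = 24/24 = 1, a_4 = floor((41 + 41)/1) = 82.
  m_5 = 1*82 - 41 = 41, d_5 = (1705 - 41^2)/1 = 24/1 = 24: (m_5, d_5) = (m_1, d_1) = (41, 24), so from here the quotients repeat a_1, ..., a_4; the period length is 4.
So sqrt(1705) = [41; (3, 2, 3, 82)] with period length k = 4.
k is even, so the fundamental solution of x^2 - 1705y^2 = 1 is (p_{k-1}, q_{k-1}) = (p_3, q_3); compute convergents through index 3.
Convergents (p_i = a_i*p_{i-1} + p_{i-2}, q_i = a_i*q_{i-1} + q_{i-2} with p_{-2}=0, p_{-1}=1, q_{-2}=1, q_{-1}=0):
  i=0: a_0=41, p_0 = 41*1 + 0 = 41, q_0 = 41*0 + 1 = 1.
  i=1: a_1=3, p_1 = 3*41 + 1 = 124, q_1 = 3*1 + 0 = 3.
  i=2: a_2=2, p_2 = 2*124 + 41 = 289, q_2 = 2*3 + 1 = 7.
  i=3: a_3=3, p_3 = 3*289 + 124 = 991, q_3 = 3*7 + 3 = 24.
Check: 991^2 - 1705*24^2 = 982081 - 982080 = 1, so (x, y) = (991, 24) solves the equation, and by the theorem it is the least positive solution.

(x, y) = (991, 24)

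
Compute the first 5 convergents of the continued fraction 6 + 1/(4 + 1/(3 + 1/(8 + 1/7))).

6/1, 25/4, 81/13, 673/108, 4792/769

Using the convergent recurrence p_i = a_i*p_{i-1} + p_{i-2}, q_i = a_i*q_{i-1} + q_{i-2} with p_{-2}=0, p_{-1}=1, q_{-2}=1, q_{-1}=0:
  i=0: a_0=6, p_0 = 6*1 + 0 = 6, q_0 = 6*0 + 1 = 1.
  i=1: a_1=4, p_1 = 4*6 + 1 = 25, q_1 = 4*1 + 0 = 4.
  i=2: a_2=3, p_2 = 3*25 + 6 = 81, q_2 = 3*4 + 1 = 13.
  i=3: a_3=8, p_3 = 8*81 + 25 = 673, q_3 = 8*13 + 4 = 108.
  i=4: a_4=7, p_4 = 7*673 + 81 = 4792, q_4 = 7*108 + 13 = 769.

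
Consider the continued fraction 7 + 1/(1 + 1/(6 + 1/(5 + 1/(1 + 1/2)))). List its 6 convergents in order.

7/1, 8/1, 55/7, 283/36, 338/43, 959/122

Using the convergent recurrence p_i = a_i*p_{i-1} + p_{i-2}, q_i = a_i*q_{i-1} + q_{i-2} with p_{-2}=0, p_{-1}=1, q_{-2}=1, q_{-1}=0:
  i=0: a_0=7, p_0 = 7*1 + 0 = 7, q_0 = 7*0 + 1 = 1.
  i=1: a_1=1, p_1 = 1*7 + 1 = 8, q_1 = 1*1 + 0 = 1.
  i=2: a_2=6, p_2 = 6*8 + 7 = 55, q_2 = 6*1 + 1 = 7.
  i=3: a_3=5, p_3 = 5*55 + 8 = 283, q_3 = 5*7 + 1 = 36.
  i=4: a_4=1, p_4 = 1*283 + 55 = 338, q_4 = 1*36 + 7 = 43.
  i=5: a_5=2, p_5 = 2*338 + 283 = 959, q_5 = 2*43 + 36 = 122.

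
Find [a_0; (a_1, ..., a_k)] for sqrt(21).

Write x_i = (sqrt(21) + m_i)/d_i with (m_0, d_0) = (0, 1). a_0 = floor(sqrt(21)) = 4, since 4^2 = 16 <= 21 < 25 = 5^2.
Iterate m_{i+1} = d_i*a_i - m_i, d_{i+1} = (21 - m_{i+1}^2)/d_i, a_{i+1} = floor((a_0 + m_{i+1})/d_{i+1}):
  m_1 = 1*4 - 0 = 4, d_1 = (21 - 4^2)/1 = 5/1 = 5, a_1 = floor((4 + 4)/5) = 1.
  m_2 = 5*1 - 4 = 1, d_2 = (21 - 1^2)/5 = 20/5 = 4, a_2 = floor((4 + 1)/4) = 1.
  m_3 = 4*1 - 1 = 3, d_3 = (21 - 3^2)/4 = 12/4 = 3, a_3 = floor((4 + 3)/3) = 2.
  m_4 = 3*2 - 3 = 3, d_4 = (21 - 3^2)/3 = 12/3 = 4, a_4 = floor((4 + 3)/4) = 1.
  m_5 = 4*1 - 3 = 1, d_5 = (21 - 1^2)/4 = 20/4 = 5, a_5 = floor((4 + 1)/5) = 1.
  m_6 = 5*1 - 1 = 4, d_6 = (21 - 4^2)/5 = 5/5 = 1, a_6 = floor((4 + 4)/1) = 8.
  m_7 = 1*8 - 4 = 4, d_7 = (21 - 4^2)/1 = 5/1 = 5: (m_7, d_7) = (m_1, d_1) = (4, 5), so from here the quotients repeat a_1, ..., a_6; the period length is 6.
Hence the expansion of sqrt(21) is a_0 = 4 followed by the repeating block 1, 1, 2, 1, 1, 8 (period 6).

[4; (1, 1, 2, 1, 1, 8)]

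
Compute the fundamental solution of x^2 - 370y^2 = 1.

First expand sqrt(370) as a continued fraction. With x_i = (sqrt(370) + m_i)/d_i and (m_0, d_0) = (0, 1): a_0 = floor(sqrt(370)) = 19, since 19^2 = 361 <= 370 < 400 = 20^2.
Iterate m_{i+1} = d_i*a_i - m_i, d_{i+1} = (370 - m_{i+1}^2)/d_i, a_{i+1} = floor((a_0 + m_{i+1})/d_{i+1}):
  m_1 = 1*19 - 0 = 19, d_1 = (370 - 19^2)/1 = 9/1 = 9, a_1 = floor((19 + 19)/9) = 4.
  m_2 = 9*4 - 19 = 17, d_2 = (370 - 17^2)/9 = 81/9 = 9, a_2 = floor((19 + 17)/9) = 4.
  m_3 = 9*4 - 17 = 19, d_3 = (370 - 19^2)/9 = 9/9 = 1, a_3 = floor((19 + 19)/1) = 38.
  m_4 = 1*38 - 19 = 19, d_4 = (370 - 19^2)/1 = 9/1 = 9: (m_4, d_4) = (m_1, d_1) = (19, 9), so from here the quotients repeat a_1, ..., a_3; the period length is 3.
So sqrt(370) = [19; (4, 4, 38)] with period length k = 3.
k is odd, so (p_{k-1}, q_{k-1}) only solves x^2 - 370y^2 = -1 and the fundamental solution of x^2 - 370y^2 = 1 is (p_{2k-1}, q_{2k-1}) = (p_5, q_5); compute convergents through index 5, running through the period twice.
Convergents (p_i = a_i*p_{i-1} + p_{i-2}, q_i = a_i*q_{i-1} + q_{i-2} with p_{-2}=0, p_{-1}=1, q_{-2}=1, q_{-1}=0):
  i=0: a_0=19, p_0 = 19*1 + 0 = 19, q_0 = 19*0 + 1 = 1.
  i=1: a_1=4, p_1 = 4*19 + 1 = 77, q_1 = 4*1 + 0 = 4.
  i=2: a_2=4, p_2 = 4*77 + 19 = 327, q_2 = 4*4 + 1 = 17.
  i=3: a_3=38, p_3 = 38*327 + 77 = 12503, q_3 = 38*17 + 4 = 650.
  i=4: a_4=4, p_4 = 4*12503 + 327 = 50339, q_4 = 4*650 + 17 = 2617.
  i=5: a_5=4, p_5 = 4*50339 + 12503 = 213859, q_5 = 4*2617 + 650 = 11118.
Indeed p_2^2 - 370*q_2^2 = 106929 - 106930 = -1, not +1.
Check: 213859^2 - 370*11118^2 = 45735671881 - 45735671880 = 1, so (x, y) = (213859, 11118) solves the equation, and by the theorem it is the least positive solution.

(x, y) = (213859, 11118)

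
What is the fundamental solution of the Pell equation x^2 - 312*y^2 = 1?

First expand sqrt(312) as a continued fraction. With x_i = (sqrt(312) + m_i)/d_i and (m_0, d_0) = (0, 1): a_0 = floor(sqrt(312)) = 17, since 17^2 = 289 <= 312 < 324 = 18^2.
Iterate m_{i+1} = d_i*a_i - m_i, d_{i+1} = (312 - m_{i+1}^2)/d_i, a_{i+1} = floor((a_0 + m_{i+1})/d_{i+1}):
  m_1 = 1*17 - 0 = 17, d_1 = (312 - 17^2)/1 = 23/1 = 23, a_1 = floor((17 + 17)/23) = 1.
  m_2 = 23*1 - 17 = 6, d_2 = (312 - 6^2)/23 = 276/23 = 12, a_2 = floor((17 + 6)/12) = 1.
  m_3 = 12*1 - 6 = 6, d_3 = (312 - 6^2)/12 = 276/12 = 23, a_3 = floor((17 + 6)/23) = 1.
  m_4 = 23*1 - 6 = 17, d_4 = (312 - 17^2)/23 = 23/23 = 1, a_4 = floor((17 + 17)/1) = 34.
  m_5 = 1*34 - 17 = 17, d_5 = (312 - 17^2)/1 = 23/1 = 23: (m_5, d_5) = (m_1, d_1) = (17, 23), so from here the quotients repeat a_1, ..., a_4; the period length is 4.
So sqrt(312) = [17; (1, 1, 1, 34)] with period length k = 4.
k is even, so the fundamental solution of x^2 - 312y^2 = 1 is (p_{k-1}, q_{k-1}) = (p_3, q_3); compute convergents through index 3.
Convergents (p_i = a_i*p_{i-1} + p_{i-2}, q_i = a_i*q_{i-1} + q_{i-2} with p_{-2}=0, p_{-1}=1, q_{-2}=1, q_{-1}=0):
  i=0: a_0=17, p_0 = 17*1 + 0 = 17, q_0 = 17*0 + 1 = 1.
  i=1: a_1=1, p_1 = 1*17 + 1 = 18, q_1 = 1*1 + 0 = 1.
  i=2: a_2=1, p_2 = 1*18 + 17 = 35, q_2 = 1*1 + 1 = 2.
  i=3: a_3=1, p_3 = 1*35 + 18 = 53, q_3 = 1*2 + 1 = 3.
Check: 53^2 - 312*3^2 = 2809 - 2808 = 1, so (x, y) = (53, 3) solves the equation, and by the theorem it is the least positive solution.

(x, y) = (53, 3)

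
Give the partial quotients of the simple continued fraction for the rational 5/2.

Run the Euclidean algorithm on 5 and 2; the successive quotients are the partial quotients a_0, a_1, ... (each step inverts the fractional part left over by the previous one):
  5 = 2*2 + 1, so a_0 = 2.
  2 = 2*1 + 0, so a_1 = 2.
The remainder reaches 0 after 2 divisions, so the expansion has 2 partial quotients, read off in order.

[2; 2]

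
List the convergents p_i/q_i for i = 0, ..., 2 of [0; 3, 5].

0/1, 1/3, 5/16

Using the convergent recurrence p_i = a_i*p_{i-1} + p_{i-2}, q_i = a_i*q_{i-1} + q_{i-2} with p_{-2}=0, p_{-1}=1, q_{-2}=1, q_{-1}=0:
  i=0: a_0=0, p_0 = 0*1 + 0 = 0, q_0 = 0*0 + 1 = 1.
  i=1: a_1=3, p_1 = 3*0 + 1 = 1, q_1 = 3*1 + 0 = 3.
  i=2: a_2=5, p_2 = 5*1 + 0 = 5, q_2 = 5*3 + 1 = 16.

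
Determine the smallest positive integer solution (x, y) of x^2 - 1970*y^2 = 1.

(x, y) = (665859, 15002)

First expand sqrt(1970) as a continued fraction. With x_i = (sqrt(1970) + m_i)/d_i and (m_0, d_0) = (0, 1): a_0 = floor(sqrt(1970)) = 44, since 44^2 = 1936 <= 1970 < 2025 = 45^2.
Iterate m_{i+1} = d_i*a_i - m_i, d_{i+1} = (1970 - m_{i+1}^2)/d_i, a_{i+1} = floor((a_0 + m_{i+1})/d_{i+1}):
  m_1 = 1*44 - 0 = 44, d_1 = (1970 - 44^2)/1 = 34/1 = 34, a_1 = floor((44 + 44)/34) = 2.
  m_2 = 34*2 - 44 = 24, d_2 = (1970 - 24^2)/34 = 1394/34 = 41, a_2 = floor((44 + 24)/41) = 1.
  m_3 = 41*1 - 24 = 17, d_3 = (1970 - 17^2)/41 = 1681/41 = 41, a_3 = floor((44 + 17)/41) = 1.
  m_4 = 41*1 - 17 = 24, d_4 = (1970 - 24^2)/41 = 1394/41 = 34, a_4 = floor((44 + 24)/34) = 2.
  m_5 = 34*2 - 24 = 44, d_5 = (1970 - 44^2)/34 = 34/34 = 1, a_5 = floor((44 + 44)/1) = 88.
  m_6 = 1*88 - 44 = 44, d_6 = (1970 - 44^2)/1 = 34/1 = 34: (m_6, d_6) = (m_1, d_1) = (44, 34), so from here the quotients repeat a_1, ..., a_5; the period length is 5.
So sqrt(1970) = [44; (2, 1, 1, 2, 88)] with period length k = 5.
k is odd, so (p_{k-1}, q_{k-1}) only solves x^2 - 1970y^2 = -1 and the fundamental solution of x^2 - 1970y^2 = 1 is (p_{2k-1}, q_{2k-1}) = (p_9, q_9); compute convergents through index 9, running through the period twice.
Convergents (p_i = a_i*p_{i-1} + p_{i-2}, q_i = a_i*q_{i-1} + q_{i-2} with p_{-2}=0, p_{-1}=1, q_{-2}=1, q_{-1}=0):
  i=0: a_0=44, p_0 = 44*1 + 0 = 44, q_0 = 44*0 + 1 = 1.
  i=1: a_1=2, p_1 = 2*44 + 1 = 89, q_1 = 2*1 + 0 = 2.
  i=2: a_2=1, p_2 = 1*89 + 44 = 133, q_2 = 1*2 + 1 = 3.
  i=3: a_3=1, p_3 = 1*133 + 89 = 222, q_3 = 1*3 + 2 = 5.
  i=4: a_4=2, p_4 = 2*222 + 133 = 577, q_4 = 2*5 + 3 = 13.
  i=5: a_5=88, p_5 = 88*577 + 222 = 50998, q_5 = 88*13 + 5 = 1149.
  i=6: a_6=2, p_6 = 2*50998 + 577 = 102573, q_6 = 2*1149 + 13 = 2311.
  i=7: a_7=1, p_7 = 1*102573 + 50998 = 153571, q_7 = 1*2311 + 1149 = 3460.
  i=8: a_8=1, p_8 = 1*153571 + 102573 = 256144, q_8 = 1*3460 + 2311 = 5771.
  i=9: a_9=2, p_9 = 2*256144 + 153571 = 665859, q_9 = 2*5771 + 3460 = 15002.
Indeed p_4^2 - 1970*q_4^2 = 332929 - 332930 = -1, not +1.
Check: 665859^2 - 1970*15002^2 = 443368207881 - 443368207880 = 1, so (x, y) = (665859, 15002) solves the equation, and by the theorem it is the least positive solution.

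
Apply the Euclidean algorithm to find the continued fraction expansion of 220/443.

Run the Euclidean algorithm on 220 and 443; the successive quotients are the partial quotients a_0, a_1, ... (each step inverts the fractional part left over by the previous one):
  220 = 0*443 + 220, so a_0 = 0.
  443 = 2*220 + 3, so a_1 = 2.
  220 = 73*3 + 1, so a_2 = 73.
  3 = 3*1 + 0, so a_3 = 3.
The remainder reaches 0 after 4 divisions, so the expansion has 4 partial quotients, read off in order.

[0; 2, 73, 3]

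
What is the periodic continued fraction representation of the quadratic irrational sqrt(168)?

[12; (1, 24)]

Write x_i = (sqrt(168) + m_i)/d_i with (m_0, d_0) = (0, 1). a_0 = floor(sqrt(168)) = 12, since 12^2 = 144 <= 168 < 169 = 13^2.
Iterate m_{i+1} = d_i*a_i - m_i, d_{i+1} = (168 - m_{i+1}^2)/d_i, a_{i+1} = floor((a_0 + m_{i+1})/d_{i+1}):
  m_1 = 1*12 - 0 = 12, d_1 = (168 - 12^2)/1 = 24/1 = 24, a_1 = floor((12 + 12)/24) = 1.
  m_2 = 24*1 - 12 = 12, d_2 = (168 - 12^2)/24 = 24/24 = 1, a_2 = floor((12 + 12)/1) = 24.
  m_3 = 1*24 - 12 = 12, d_3 = (168 - 12^2)/1 = 24/1 = 24: (m_3, d_3) = (m_1, d_1) = (12, 24), so from here the quotients repeat a_1, a_2; the period length is 2.
Hence the expansion of sqrt(168) is a_0 = 12 followed by the repeating block 1, 24 (period 2).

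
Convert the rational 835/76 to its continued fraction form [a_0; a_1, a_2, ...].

Run the Euclidean algorithm on 835 and 76; the successive quotients are the partial quotients a_0, a_1, ... (each step inverts the fractional part left over by the previous one):
  835 = 10*76 + 75, so a_0 = 10.
  76 = 1*75 + 1, so a_1 = 1.
  75 = 75*1 + 0, so a_2 = 75.
The remainder reaches 0 after 3 divisions, so the expansion has 3 partial quotients, read off in order.

[10; 1, 75]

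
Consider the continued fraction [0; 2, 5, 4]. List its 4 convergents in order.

Using the convergent recurrence p_i = a_i*p_{i-1} + p_{i-2}, q_i = a_i*q_{i-1} + q_{i-2} with p_{-2}=0, p_{-1}=1, q_{-2}=1, q_{-1}=0:
  i=0: a_0=0, p_0 = 0*1 + 0 = 0, q_0 = 0*0 + 1 = 1.
  i=1: a_1=2, p_1 = 2*0 + 1 = 1, q_1 = 2*1 + 0 = 2.
  i=2: a_2=5, p_2 = 5*1 + 0 = 5, q_2 = 5*2 + 1 = 11.
  i=3: a_3=4, p_3 = 4*5 + 1 = 21, q_3 = 4*11 + 2 = 46.

0/1, 1/2, 5/11, 21/46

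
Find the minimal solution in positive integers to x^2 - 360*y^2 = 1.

(x, y) = (19, 1)

First expand sqrt(360) as a continued fraction. With x_i = (sqrt(360) + m_i)/d_i and (m_0, d_0) = (0, 1): a_0 = floor(sqrt(360)) = 18, since 18^2 = 324 <= 360 < 361 = 19^2.
Iterate m_{i+1} = d_i*a_i - m_i, d_{i+1} = (360 - m_{i+1}^2)/d_i, a_{i+1} = floor((a_0 + m_{i+1})/d_{i+1}):
  m_1 = 1*18 - 0 = 18, d_1 = (360 - 18^2)/1 = 36/1 = 36, a_1 = floor((18 + 18)/36) = 1.
  m_2 = 36*1 - 18 = 18, d_2 = (360 - 18^2)/36 = 36/36 = 1, a_2 = floor((18 + 18)/1) = 36.
  m_3 = 1*36 - 18 = 18, d_3 = (360 - 18^2)/1 = 36/1 = 36: (m_3, d_3) = (m_1, d_1) = (18, 36), so from here the quotients repeat a_1, a_2; the period length is 2.
So sqrt(360) = [18; (1, 36)] with period length k = 2.
k is even, so the fundamental solution of x^2 - 360y^2 = 1 is (p_{k-1}, q_{k-1}) = (p_1, q_1); compute convergents through index 1.
Convergents (p_i = a_i*p_{i-1} + p_{i-2}, q_i = a_i*q_{i-1} + q_{i-2} with p_{-2}=0, p_{-1}=1, q_{-2}=1, q_{-1}=0):
  i=0: a_0=18, p_0 = 18*1 + 0 = 18, q_0 = 18*0 + 1 = 1.
  i=1: a_1=1, p_1 = 1*18 + 1 = 19, q_1 = 1*1 + 0 = 1.
Check: 19^2 - 360*1^2 = 361 - 360 = 1, so (x, y) = (19, 1) solves the equation, and by the theorem it is the least positive solution.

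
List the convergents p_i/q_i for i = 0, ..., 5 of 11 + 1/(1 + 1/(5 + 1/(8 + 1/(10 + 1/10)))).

11/1, 12/1, 71/6, 580/49, 5871/496, 59290/5009

Using the convergent recurrence p_i = a_i*p_{i-1} + p_{i-2}, q_i = a_i*q_{i-1} + q_{i-2} with p_{-2}=0, p_{-1}=1, q_{-2}=1, q_{-1}=0:
  i=0: a_0=11, p_0 = 11*1 + 0 = 11, q_0 = 11*0 + 1 = 1.
  i=1: a_1=1, p_1 = 1*11 + 1 = 12, q_1 = 1*1 + 0 = 1.
  i=2: a_2=5, p_2 = 5*12 + 11 = 71, q_2 = 5*1 + 1 = 6.
  i=3: a_3=8, p_3 = 8*71 + 12 = 580, q_3 = 8*6 + 1 = 49.
  i=4: a_4=10, p_4 = 10*580 + 71 = 5871, q_4 = 10*49 + 6 = 496.
  i=5: a_5=10, p_5 = 10*5871 + 580 = 59290, q_5 = 10*496 + 49 = 5009.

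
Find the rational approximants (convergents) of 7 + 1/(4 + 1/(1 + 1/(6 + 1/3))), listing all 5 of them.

Using the convergent recurrence p_i = a_i*p_{i-1} + p_{i-2}, q_i = a_i*q_{i-1} + q_{i-2} with p_{-2}=0, p_{-1}=1, q_{-2}=1, q_{-1}=0:
  i=0: a_0=7, p_0 = 7*1 + 0 = 7, q_0 = 7*0 + 1 = 1.
  i=1: a_1=4, p_1 = 4*7 + 1 = 29, q_1 = 4*1 + 0 = 4.
  i=2: a_2=1, p_2 = 1*29 + 7 = 36, q_2 = 1*4 + 1 = 5.
  i=3: a_3=6, p_3 = 6*36 + 29 = 245, q_3 = 6*5 + 4 = 34.
  i=4: a_4=3, p_4 = 3*245 + 36 = 771, q_4 = 3*34 + 5 = 107.

7/1, 29/4, 36/5, 245/34, 771/107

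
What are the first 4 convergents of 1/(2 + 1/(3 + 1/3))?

0/1, 1/2, 3/7, 10/23

Using the convergent recurrence p_i = a_i*p_{i-1} + p_{i-2}, q_i = a_i*q_{i-1} + q_{i-2} with p_{-2}=0, p_{-1}=1, q_{-2}=1, q_{-1}=0:
  i=0: a_0=0, p_0 = 0*1 + 0 = 0, q_0 = 0*0 + 1 = 1.
  i=1: a_1=2, p_1 = 2*0 + 1 = 1, q_1 = 2*1 + 0 = 2.
  i=2: a_2=3, p_2 = 3*1 + 0 = 3, q_2 = 3*2 + 1 = 7.
  i=3: a_3=3, p_3 = 3*3 + 1 = 10, q_3 = 3*7 + 2 = 23.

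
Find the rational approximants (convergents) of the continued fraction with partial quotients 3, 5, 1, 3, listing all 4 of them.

3/1, 16/5, 19/6, 73/23

Using the convergent recurrence p_i = a_i*p_{i-1} + p_{i-2}, q_i = a_i*q_{i-1} + q_{i-2} with p_{-2}=0, p_{-1}=1, q_{-2}=1, q_{-1}=0:
  i=0: a_0=3, p_0 = 3*1 + 0 = 3, q_0 = 3*0 + 1 = 1.
  i=1: a_1=5, p_1 = 5*3 + 1 = 16, q_1 = 5*1 + 0 = 5.
  i=2: a_2=1, p_2 = 1*16 + 3 = 19, q_2 = 1*5 + 1 = 6.
  i=3: a_3=3, p_3 = 3*19 + 16 = 73, q_3 = 3*6 + 5 = 23.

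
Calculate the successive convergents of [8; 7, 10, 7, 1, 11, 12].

Using the convergent recurrence p_i = a_i*p_{i-1} + p_{i-2}, q_i = a_i*q_{i-1} + q_{i-2} with p_{-2}=0, p_{-1}=1, q_{-2}=1, q_{-1}=0:
  i=0: a_0=8, p_0 = 8*1 + 0 = 8, q_0 = 8*0 + 1 = 1.
  i=1: a_1=7, p_1 = 7*8 + 1 = 57, q_1 = 7*1 + 0 = 7.
  i=2: a_2=10, p_2 = 10*57 + 8 = 578, q_2 = 10*7 + 1 = 71.
  i=3: a_3=7, p_3 = 7*578 + 57 = 4103, q_3 = 7*71 + 7 = 504.
  i=4: a_4=1, p_4 = 1*4103 + 578 = 4681, q_4 = 1*504 + 71 = 575.
  i=5: a_5=11, p_5 = 11*4681 + 4103 = 55594, q_5 = 11*575 + 504 = 6829.
  i=6: a_6=12, p_6 = 12*55594 + 4681 = 671809, q_6 = 12*6829 + 575 = 82523.

8/1, 57/7, 578/71, 4103/504, 4681/575, 55594/6829, 671809/82523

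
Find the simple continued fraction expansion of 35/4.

[8; 1, 3]

Run the Euclidean algorithm on 35 and 4; the successive quotients are the partial quotients a_0, a_1, ... (each step inverts the fractional part left over by the previous one):
  35 = 8*4 + 3, so a_0 = 8.
  4 = 1*3 + 1, so a_1 = 1.
  3 = 3*1 + 0, so a_2 = 3.
The remainder reaches 0 after 3 divisions, so the expansion has 3 partial quotients, read off in order.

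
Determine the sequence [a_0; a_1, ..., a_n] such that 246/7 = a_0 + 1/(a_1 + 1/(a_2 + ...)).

Run the Euclidean algorithm on 246 and 7; the successive quotients are the partial quotients a_0, a_1, ... (each step inverts the fractional part left over by the previous one):
  246 = 35*7 + 1, so a_0 = 35.
  7 = 7*1 + 0, so a_1 = 7.
The remainder reaches 0 after 2 divisions, so the expansion has 2 partial quotients, read off in order.

[35; 7]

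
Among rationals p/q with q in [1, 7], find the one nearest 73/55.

4/3

Expand x = 73/55 as a continued fraction with the Euclidean algorithm:
  73 = 1*55 + 18, so a_0 = 1.
  55 = 3*18 + 1, so a_1 = 3.
  18 = 18*1 + 0, so a_2 = 18.
so x = [1; 3, 18].
Convergents (p_i = a_i*p_{i-1} + p_{i-2}, q_i = a_i*q_{i-1} + q_{i-2} with p_{-2}=0, p_{-1}=1, q_{-2}=1, q_{-1}=0), until the denominator exceeds 7:
  i=0: a_0=1, p_0 = 1*1 + 0 = 1, q_0 = 1*0 + 1 = 1.
  i=1: a_1=3, p_1 = 3*1 + 1 = 4, q_1 = 3*1 + 0 = 3.
  i=2: a_2=18, p_2 = 18*4 + 1 = 73, q_2 = 18*3 + 1 = 55.
q_2 = 55 > 7, so the last convergent with denominator <= 7 is p_1/q_1 = 4/3.
The closest fraction with denominator <= 7 is either p_1/q_1 or the intermediate fraction (k*p_1 + p_0)/(k*q_1 + q_0) with the largest k >= 1 whose denominator stays <= 7; these approach x as k grows, and every other convergent or intermediate fraction in range is farther away.
Largest k: floor((7 - q_0)/q_1) = floor((7 - 1)/3) = 2.
That gives (2*4 + 1)/(2*3 + 1) = 9/7.
Compare the errors: |x - 4/3| = |73*3 - 4*55|/(55*3) = 1/165, and |x - 9/7| = |73*7 - 9*55|/(55*7) = 16/385.
Cross-multiplying, 1*385 = 385 < 2640 = 16*165, so 1/165 is smaller: the convergent 4/3 is closer to x than 9/7.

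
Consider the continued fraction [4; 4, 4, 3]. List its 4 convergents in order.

Using the convergent recurrence p_i = a_i*p_{i-1} + p_{i-2}, q_i = a_i*q_{i-1} + q_{i-2} with p_{-2}=0, p_{-1}=1, q_{-2}=1, q_{-1}=0:
  i=0: a_0=4, p_0 = 4*1 + 0 = 4, q_0 = 4*0 + 1 = 1.
  i=1: a_1=4, p_1 = 4*4 + 1 = 17, q_1 = 4*1 + 0 = 4.
  i=2: a_2=4, p_2 = 4*17 + 4 = 72, q_2 = 4*4 + 1 = 17.
  i=3: a_3=3, p_3 = 3*72 + 17 = 233, q_3 = 3*17 + 4 = 55.

4/1, 17/4, 72/17, 233/55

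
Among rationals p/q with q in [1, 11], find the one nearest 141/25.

Expand x = 141/25 as a continued fraction with the Euclidean algorithm:
  141 = 5*25 + 16, so a_0 = 5.
  25 = 1*16 + 9, so a_1 = 1.
  16 = 1*9 + 7, so a_2 = 1.
  9 = 1*7 + 2, so a_3 = 1.
  7 = 3*2 + 1, so a_4 = 3.
  2 = 2*1 + 0, so a_5 = 2.
so x = [5; 1, 1, 1, 3, 2].
Convergents (p_i = a_i*p_{i-1} + p_{i-2}, q_i = a_i*q_{i-1} + q_{i-2} with p_{-2}=0, p_{-1}=1, q_{-2}=1, q_{-1}=0), until the denominator exceeds 11:
  i=0: a_0=5, p_0 = 5*1 + 0 = 5, q_0 = 5*0 + 1 = 1.
  i=1: a_1=1, p_1 = 1*5 + 1 = 6, q_1 = 1*1 + 0 = 1.
  i=2: a_2=1, p_2 = 1*6 + 5 = 11, q_2 = 1*1 + 1 = 2.
  i=3: a_3=1, p_3 = 1*11 + 6 = 17, q_3 = 1*2 + 1 = 3.
  i=4: a_4=3, p_4 = 3*17 + 11 = 62, q_4 = 3*3 + 2 = 11.
  i=5: a_5=2, p_5 = 2*62 + 17 = 141, q_5 = 2*11 + 3 = 25.
q_5 = 25 > 11, so the last convergent with denominator <= 11 is p_4/q_4 = 62/11.
The closest fraction with denominator <= 11 is either p_4/q_4 or the intermediate fraction (k*p_4 + p_3)/(k*q_4 + q_3) with the largest k >= 1 whose denominator stays <= 11; these approach x as k grows, and every other convergent or intermediate fraction in range is farther away.
Largest k: floor((11 - q_3)/q_4) = floor((11 - 3)/11) = 0.
Since k = 0, no intermediate fraction beyond p_4/q_4 has denominator <= 11, so the convergent 62/11 is the closest (its error is |141*11 - 62*25|/(25*11) = 1/275).

62/11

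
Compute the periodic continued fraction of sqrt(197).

[14; (28)]

Write x_i = (sqrt(197) + m_i)/d_i with (m_0, d_0) = (0, 1). a_0 = floor(sqrt(197)) = 14, since 14^2 = 196 <= 197 < 225 = 15^2.
Iterate m_{i+1} = d_i*a_i - m_i, d_{i+1} = (197 - m_{i+1}^2)/d_i, a_{i+1} = floor((a_0 + m_{i+1})/d_{i+1}):
  m_1 = 1*14 - 0 = 14, d_1 = (197 - 14^2)/1 = 1/1 = 1, a_1 = floor((14 + 14)/1) = 28.
  m_2 = 1*28 - 14 = 14, d_2 = (197 - 14^2)/1 = 1/1 = 1: (m_2, d_2) = (m_1, d_1) = (14, 1), so from here the quotient a_1 repeats; the period length is 1.
Hence the expansion of sqrt(197) is a_0 = 14 followed by the repeating block 28 (period 1).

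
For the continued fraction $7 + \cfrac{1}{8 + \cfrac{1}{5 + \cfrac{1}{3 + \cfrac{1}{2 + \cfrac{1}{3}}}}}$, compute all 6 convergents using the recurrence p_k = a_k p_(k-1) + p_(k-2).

7/1, 57/8, 292/41, 933/131, 2158/303, 7407/1040

Using the convergent recurrence p_i = a_i*p_{i-1} + p_{i-2}, q_i = a_i*q_{i-1} + q_{i-2} with p_{-2}=0, p_{-1}=1, q_{-2}=1, q_{-1}=0:
  i=0: a_0=7, p_0 = 7*1 + 0 = 7, q_0 = 7*0 + 1 = 1.
  i=1: a_1=8, p_1 = 8*7 + 1 = 57, q_1 = 8*1 + 0 = 8.
  i=2: a_2=5, p_2 = 5*57 + 7 = 292, q_2 = 5*8 + 1 = 41.
  i=3: a_3=3, p_3 = 3*292 + 57 = 933, q_3 = 3*41 + 8 = 131.
  i=4: a_4=2, p_4 = 2*933 + 292 = 2158, q_4 = 2*131 + 41 = 303.
  i=5: a_5=3, p_5 = 3*2158 + 933 = 7407, q_5 = 3*303 + 131 = 1040.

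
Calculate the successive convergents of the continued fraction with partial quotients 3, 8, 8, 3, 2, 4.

Using the convergent recurrence p_i = a_i*p_{i-1} + p_{i-2}, q_i = a_i*q_{i-1} + q_{i-2} with p_{-2}=0, p_{-1}=1, q_{-2}=1, q_{-1}=0:
  i=0: a_0=3, p_0 = 3*1 + 0 = 3, q_0 = 3*0 + 1 = 1.
  i=1: a_1=8, p_1 = 8*3 + 1 = 25, q_1 = 8*1 + 0 = 8.
  i=2: a_2=8, p_2 = 8*25 + 3 = 203, q_2 = 8*8 + 1 = 65.
  i=3: a_3=3, p_3 = 3*203 + 25 = 634, q_3 = 3*65 + 8 = 203.
  i=4: a_4=2, p_4 = 2*634 + 203 = 1471, q_4 = 2*203 + 65 = 471.
  i=5: a_5=4, p_5 = 4*1471 + 634 = 6518, q_5 = 4*471 + 203 = 2087.

3/1, 25/8, 203/65, 634/203, 1471/471, 6518/2087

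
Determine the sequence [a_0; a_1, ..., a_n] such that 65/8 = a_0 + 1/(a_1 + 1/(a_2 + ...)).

Run the Euclidean algorithm on 65 and 8; the successive quotients are the partial quotients a_0, a_1, ... (each step inverts the fractional part left over by the previous one):
  65 = 8*8 + 1, so a_0 = 8.
  8 = 8*1 + 0, so a_1 = 8.
The remainder reaches 0 after 2 divisions, so the expansion has 2 partial quotients, read off in order.

[8; 8]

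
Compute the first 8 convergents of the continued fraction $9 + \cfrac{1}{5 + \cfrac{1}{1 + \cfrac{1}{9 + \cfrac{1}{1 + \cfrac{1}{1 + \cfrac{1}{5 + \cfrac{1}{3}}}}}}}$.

9/1, 46/5, 55/6, 541/59, 596/65, 1137/124, 6281/685, 19980/2179

Using the convergent recurrence p_i = a_i*p_{i-1} + p_{i-2}, q_i = a_i*q_{i-1} + q_{i-2} with p_{-2}=0, p_{-1}=1, q_{-2}=1, q_{-1}=0:
  i=0: a_0=9, p_0 = 9*1 + 0 = 9, q_0 = 9*0 + 1 = 1.
  i=1: a_1=5, p_1 = 5*9 + 1 = 46, q_1 = 5*1 + 0 = 5.
  i=2: a_2=1, p_2 = 1*46 + 9 = 55, q_2 = 1*5 + 1 = 6.
  i=3: a_3=9, p_3 = 9*55 + 46 = 541, q_3 = 9*6 + 5 = 59.
  i=4: a_4=1, p_4 = 1*541 + 55 = 596, q_4 = 1*59 + 6 = 65.
  i=5: a_5=1, p_5 = 1*596 + 541 = 1137, q_5 = 1*65 + 59 = 124.
  i=6: a_6=5, p_6 = 5*1137 + 596 = 6281, q_6 = 5*124 + 65 = 685.
  i=7: a_7=3, p_7 = 3*6281 + 1137 = 19980, q_7 = 3*685 + 124 = 2179.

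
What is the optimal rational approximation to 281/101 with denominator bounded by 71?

153/55

Expand x = 281/101 as a continued fraction with the Euclidean algorithm:
  281 = 2*101 + 79, so a_0 = 2.
  101 = 1*79 + 22, so a_1 = 1.
  79 = 3*22 + 13, so a_2 = 3.
  22 = 1*13 + 9, so a_3 = 1.
  13 = 1*9 + 4, so a_4 = 1.
  9 = 2*4 + 1, so a_5 = 2.
  4 = 4*1 + 0, so a_6 = 4.
so x = [2; 1, 3, 1, 1, 2, 4].
Convergents (p_i = a_i*p_{i-1} + p_{i-2}, q_i = a_i*q_{i-1} + q_{i-2} with p_{-2}=0, p_{-1}=1, q_{-2}=1, q_{-1}=0), until the denominator exceeds 71:
  i=0: a_0=2, p_0 = 2*1 + 0 = 2, q_0 = 2*0 + 1 = 1.
  i=1: a_1=1, p_1 = 1*2 + 1 = 3, q_1 = 1*1 + 0 = 1.
  i=2: a_2=3, p_2 = 3*3 + 2 = 11, q_2 = 3*1 + 1 = 4.
  i=3: a_3=1, p_3 = 1*11 + 3 = 14, q_3 = 1*4 + 1 = 5.
  i=4: a_4=1, p_4 = 1*14 + 11 = 25, q_4 = 1*5 + 4 = 9.
  i=5: a_5=2, p_5 = 2*25 + 14 = 64, q_5 = 2*9 + 5 = 23.
  i=6: a_6=4, p_6 = 4*64 + 25 = 281, q_6 = 4*23 + 9 = 101.
q_6 = 101 > 71, so the last convergent with denominator <= 71 is p_5/q_5 = 64/23.
The closest fraction with denominator <= 71 is either p_5/q_5 or the intermediate fraction (k*p_5 + p_4)/(k*q_5 + q_4) with the largest k >= 1 whose denominator stays <= 71; these approach x as k grows, and every other convergent or intermediate fraction in range is farther away.
Largest k: floor((71 - q_4)/q_5) = floor((71 - 9)/23) = 2.
That gives (2*64 + 25)/(2*23 + 9) = 153/55.
Compare the errors: |x - 64/23| = |281*23 - 64*101|/(101*23) = 1/2323, and |x - 153/55| = |281*55 - 153*101|/(101*55) = 2/5555.
Cross-multiplying, 2*2323 = 4646 < 5555 = 1*5555, so 2/5555 is smaller: the intermediate fraction 153/55 is closer to x than 64/23.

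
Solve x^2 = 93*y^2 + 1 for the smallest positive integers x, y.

First expand sqrt(93) as a continued fraction. With x_i = (sqrt(93) + m_i)/d_i and (m_0, d_0) = (0, 1): a_0 = floor(sqrt(93)) = 9, since 9^2 = 81 <= 93 < 100 = 10^2.
Iterate m_{i+1} = d_i*a_i - m_i, d_{i+1} = (93 - m_{i+1}^2)/d_i, a_{i+1} = floor((a_0 + m_{i+1})/d_{i+1}):
  m_1 = 1*9 - 0 = 9, d_1 = (93 - 9^2)/1 = 12/1 = 12, a_1 = floor((9 + 9)/12) = 1.
  m_2 = 12*1 - 9 = 3, d_2 = (93 - 3^2)/12 = 84/12 = 7, a_2 = floor((9 + 3)/7) = 1.
  m_3 = 7*1 - 3 = 4, d_3 = (93 - 4^2)/7 = 77/7 = 11, a_3 = floor((9 + 4)/11) = 1.
  m_4 = 11*1 - 4 = 7, d_4 = (93 - 7^2)/11 = 44/11 = 4, a_4 = floor((9 + 7)/4) = 4.
  m_5 = 4*4 - 7 = 9, d_5 = (93 - 9^2)/4 = 12/4 = 3, a_5 = floor((9 + 9)/3) = 6.
  m_6 = 3*6 - 9 = 9, d_6 = (93 - 9^2)/3 = 12/3 = 4, a_6 = floor((9 + 9)/4) = 4.
  m_7 = 4*4 - 9 = 7, d_7 = (93 - 7^2)/4 = 44/4 = 11, a_7 = floor((9 + 7)/11) = 1.
  m_8 = 11*1 - 7 = 4, d_8 = (93 - 4^2)/11 = 77/11 = 7, a_8 = floor((9 + 4)/7) = 1.
  m_9 = 7*1 - 4 = 3, d_9 = (93 - 3^2)/7 = 84/7 = 12, a_9 = floor((9 + 3)/12) = 1.
  m_10 = 12*1 - 3 = 9, d_10 = (93 - 9^2)/12 = 12/12 = 1, a_10 = floor((9 + 9)/1) = 18.
  m_11 = 1*18 - 9 = 9, d_11 = (93 - 9^2)/1 = 12/1 = 12: (m_11, d_11) = (m_1, d_1) = (9, 12), so from here the quotients repeat a_1, ..., a_10; the period length is 10.
So sqrt(93) = [9; (1, 1, 1, 4, 6, 4, 1, 1, 1, 18)] with period length k = 10.
k is even, so the fundamental solution of x^2 - 93y^2 = 1 is (p_{k-1}, q_{k-1}) = (p_9, q_9); compute convergents through index 9.
Convergents (p_i = a_i*p_{i-1} + p_{i-2}, q_i = a_i*q_{i-1} + q_{i-2} with p_{-2}=0, p_{-1}=1, q_{-2}=1, q_{-1}=0):
  i=0: a_0=9, p_0 = 9*1 + 0 = 9, q_0 = 9*0 + 1 = 1.
  i=1: a_1=1, p_1 = 1*9 + 1 = 10, q_1 = 1*1 + 0 = 1.
  i=2: a_2=1, p_2 = 1*10 + 9 = 19, q_2 = 1*1 + 1 = 2.
  i=3: a_3=1, p_3 = 1*19 + 10 = 29, q_3 = 1*2 + 1 = 3.
  i=4: a_4=4, p_4 = 4*29 + 19 = 135, q_4 = 4*3 + 2 = 14.
  i=5: a_5=6, p_5 = 6*135 + 29 = 839, q_5 = 6*14 + 3 = 87.
  i=6: a_6=4, p_6 = 4*839 + 135 = 3491, q_6 = 4*87 + 14 = 362.
  i=7: a_7=1, p_7 = 1*3491 + 839 = 4330, q_7 = 1*362 + 87 = 449.
  i=8: a_8=1, p_8 = 1*4330 + 3491 = 7821, q_8 = 1*449 + 362 = 811.
  i=9: a_9=1, p_9 = 1*7821 + 4330 = 12151, q_9 = 1*811 + 449 = 1260.
Check: 12151^2 - 93*1260^2 = 147646801 - 147646800 = 1, so (x, y) = (12151, 1260) solves the equation, and by the theorem it is the least positive solution.

(x, y) = (12151, 1260)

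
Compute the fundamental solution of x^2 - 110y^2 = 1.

First expand sqrt(110) as a continued fraction. With x_i = (sqrt(110) + m_i)/d_i and (m_0, d_0) = (0, 1): a_0 = floor(sqrt(110)) = 10, since 10^2 = 100 <= 110 < 121 = 11^2.
Iterate m_{i+1} = d_i*a_i - m_i, d_{i+1} = (110 - m_{i+1}^2)/d_i, a_{i+1} = floor((a_0 + m_{i+1})/d_{i+1}):
  m_1 = 1*10 - 0 = 10, d_1 = (110 - 10^2)/1 = 10/1 = 10, a_1 = floor((10 + 10)/10) = 2.
  m_2 = 10*2 - 10 = 10, d_2 = (110 - 10^2)/10 = 10/10 = 1, a_2 = floor((10 + 10)/1) = 20.
  m_3 = 1*20 - 10 = 10, d_3 = (110 - 10^2)/1 = 10/1 = 10: (m_3, d_3) = (m_1, d_1) = (10, 10), so from here the quotients repeat a_1, a_2; the period length is 2.
So sqrt(110) = [10; (2, 20)] with period length k = 2.
k is even, so the fundamental solution of x^2 - 110y^2 = 1 is (p_{k-1}, q_{k-1}) = (p_1, q_1); compute convergents through index 1.
Convergents (p_i = a_i*p_{i-1} + p_{i-2}, q_i = a_i*q_{i-1} + q_{i-2} with p_{-2}=0, p_{-1}=1, q_{-2}=1, q_{-1}=0):
  i=0: a_0=10, p_0 = 10*1 + 0 = 10, q_0 = 10*0 + 1 = 1.
  i=1: a_1=2, p_1 = 2*10 + 1 = 21, q_1 = 2*1 + 0 = 2.
Check: 21^2 - 110*2^2 = 441 - 440 = 1, so (x, y) = (21, 2) solves the equation, and by the theorem it is the least positive solution.

(x, y) = (21, 2)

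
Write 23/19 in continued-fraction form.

Run the Euclidean algorithm on 23 and 19; the successive quotients are the partial quotients a_0, a_1, ... (each step inverts the fractional part left over by the previous one):
  23 = 1*19 + 4, so a_0 = 1.
  19 = 4*4 + 3, so a_1 = 4.
  4 = 1*3 + 1, so a_2 = 1.
  3 = 3*1 + 0, so a_3 = 3.
The remainder reaches 0 after 4 divisions, so the expansion has 4 partial quotients, read off in order.

[1; 4, 1, 3]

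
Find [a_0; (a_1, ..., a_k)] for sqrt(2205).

Write x_i = (sqrt(2205) + m_i)/d_i with (m_0, d_0) = (0, 1). a_0 = floor(sqrt(2205)) = 46, since 46^2 = 2116 <= 2205 < 2209 = 47^2.
Iterate m_{i+1} = d_i*a_i - m_i, d_{i+1} = (2205 - m_{i+1}^2)/d_i, a_{i+1} = floor((a_0 + m_{i+1})/d_{i+1}):
  m_1 = 1*46 - 0 = 46, d_1 = (2205 - 46^2)/1 = 89/1 = 89, a_1 = floor((46 + 46)/89) = 1.
  m_2 = 89*1 - 46 = 43, d_2 = (2205 - 43^2)/89 = 356/89 = 4, a_2 = floor((46 + 43)/4) = 22.
  m_3 = 4*22 - 43 = 45, d_3 = (2205 - 45^2)/4 = 180/4 = 45, a_3 = floor((46 + 45)/45) = 2.
  m_4 = 45*2 - 45 = 45, d_4 = (2205 - 45^2)/45 = 180/45 = 4, a_4 = floor((46 + 45)/4) = 22.
  m_5 = 4*22 - 45 = 43, d_5 = (2205 - 43^2)/4 = 356/4 = 89, a_5 = floor((46 + 43)/89) = 1.
  m_6 = 89*1 - 43 = 46, d_6 = (2205 - 46^2)/89 = 89/89 = 1, a_6 = floor((46 + 46)/1) = 92.
  m_7 = 1*92 - 46 = 46, d_7 = (2205 - 46^2)/1 = 89/1 = 89: (m_7, d_7) = (m_1, d_1) = (46, 89), so from here the quotients repeat a_1, ..., a_6; the period length is 6.
Hence the expansion of sqrt(2205) is a_0 = 46 followed by the repeating block 1, 22, 2, 22, 1, 92 (period 6).

[46; (1, 22, 2, 22, 1, 92)]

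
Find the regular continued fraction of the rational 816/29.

Run the Euclidean algorithm on 816 and 29; the successive quotients are the partial quotients a_0, a_1, ... (each step inverts the fractional part left over by the previous one):
  816 = 28*29 + 4, so a_0 = 28.
  29 = 7*4 + 1, so a_1 = 7.
  4 = 4*1 + 0, so a_2 = 4.
The remainder reaches 0 after 3 divisions, so the expansion has 3 partial quotients, read off in order.

[28; 7, 4]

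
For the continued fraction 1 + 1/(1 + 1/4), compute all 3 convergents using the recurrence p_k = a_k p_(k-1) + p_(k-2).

1/1, 2/1, 9/5

Using the convergent recurrence p_i = a_i*p_{i-1} + p_{i-2}, q_i = a_i*q_{i-1} + q_{i-2} with p_{-2}=0, p_{-1}=1, q_{-2}=1, q_{-1}=0:
  i=0: a_0=1, p_0 = 1*1 + 0 = 1, q_0 = 1*0 + 1 = 1.
  i=1: a_1=1, p_1 = 1*1 + 1 = 2, q_1 = 1*1 + 0 = 1.
  i=2: a_2=4, p_2 = 4*2 + 1 = 9, q_2 = 4*1 + 1 = 5.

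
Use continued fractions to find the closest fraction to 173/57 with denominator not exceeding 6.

3/1

Expand x = 173/57 as a continued fraction with the Euclidean algorithm:
  173 = 3*57 + 2, so a_0 = 3.
  57 = 28*2 + 1, so a_1 = 28.
  2 = 2*1 + 0, so a_2 = 2.
so x = [3; 28, 2].
Convergents (p_i = a_i*p_{i-1} + p_{i-2}, q_i = a_i*q_{i-1} + q_{i-2} with p_{-2}=0, p_{-1}=1, q_{-2}=1, q_{-1}=0), until the denominator exceeds 6:
  i=0: a_0=3, p_0 = 3*1 + 0 = 3, q_0 = 3*0 + 1 = 1.
  i=1: a_1=28, p_1 = 28*3 + 1 = 85, q_1 = 28*1 + 0 = 28.
q_1 = 28 > 6, so the last convergent with denominator <= 6 is p_0/q_0 = 3/1.
The closest fraction with denominator <= 6 is either p_0/q_0 or the intermediate fraction (k*p_0 + p_{-1})/(k*q_0 + q_{-1}) with the largest k >= 1 whose denominator stays <= 6; these approach x as k grows, and every other convergent or intermediate fraction in range is farther away.
Largest k: floor((6 - q_{-1})/q_0) = floor((6 - 0)/1) = 6 (using the seeds p_{-1} = 1, q_{-1} = 0).
That gives (6*3 + 1)/(6*1 + 0) = 19/6.
Compare the errors: |x - 3/1| = |173*1 - 3*57|/(57*1) = 2/57, and |x - 19/6| = |173*6 - 19*57|/(57*6) = 45/342.
Cross-multiplying, 2*342 = 684 < 2565 = 45*57, so 2/57 is smaller: the convergent 3/1 is closer to x than 19/6.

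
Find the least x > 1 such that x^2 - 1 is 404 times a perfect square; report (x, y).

(x, y) = (201, 10)

First expand sqrt(404) as a continued fraction. With x_i = (sqrt(404) + m_i)/d_i and (m_0, d_0) = (0, 1): a_0 = floor(sqrt(404)) = 20, since 20^2 = 400 <= 404 < 441 = 21^2.
Iterate m_{i+1} = d_i*a_i - m_i, d_{i+1} = (404 - m_{i+1}^2)/d_i, a_{i+1} = floor((a_0 + m_{i+1})/d_{i+1}):
  m_1 = 1*20 - 0 = 20, d_1 = (404 - 20^2)/1 = 4/1 = 4, a_1 = floor((20 + 20)/4) = 10.
  m_2 = 4*10 - 20 = 20, d_2 = (404 - 20^2)/4 = 4/4 = 1, a_2 = floor((20 + 20)/1) = 40.
  m_3 = 1*40 - 20 = 20, d_3 = (404 - 20^2)/1 = 4/1 = 4: (m_3, d_3) = (m_1, d_1) = (20, 4), so from here the quotients repeat a_1, a_2; the period length is 2.
So sqrt(404) = [20; (10, 40)] with period length k = 2.
k is even, so the fundamental solution of x^2 - 404y^2 = 1 is (p_{k-1}, q_{k-1}) = (p_1, q_1); compute convergents through index 1.
Convergents (p_i = a_i*p_{i-1} + p_{i-2}, q_i = a_i*q_{i-1} + q_{i-2} with p_{-2}=0, p_{-1}=1, q_{-2}=1, q_{-1}=0):
  i=0: a_0=20, p_0 = 20*1 + 0 = 20, q_0 = 20*0 + 1 = 1.
  i=1: a_1=10, p_1 = 10*20 + 1 = 201, q_1 = 10*1 + 0 = 10.
Check: 201^2 - 404*10^2 = 40401 - 40400 = 1, so (x, y) = (201, 10) solves the equation, and by the theorem it is the least positive solution.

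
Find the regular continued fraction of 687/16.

Run the Euclidean algorithm on 687 and 16; the successive quotients are the partial quotients a_0, a_1, ... (each step inverts the fractional part left over by the previous one):
  687 = 42*16 + 15, so a_0 = 42.
  16 = 1*15 + 1, so a_1 = 1.
  15 = 15*1 + 0, so a_2 = 15.
The remainder reaches 0 after 3 divisions, so the expansion has 3 partial quotients, read off in order.

[42; 1, 15]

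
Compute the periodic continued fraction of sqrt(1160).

[34; (17, 68)]

Write x_i = (sqrt(1160) + m_i)/d_i with (m_0, d_0) = (0, 1). a_0 = floor(sqrt(1160)) = 34, since 34^2 = 1156 <= 1160 < 1225 = 35^2.
Iterate m_{i+1} = d_i*a_i - m_i, d_{i+1} = (1160 - m_{i+1}^2)/d_i, a_{i+1} = floor((a_0 + m_{i+1})/d_{i+1}):
  m_1 = 1*34 - 0 = 34, d_1 = (1160 - 34^2)/1 = 4/1 = 4, a_1 = floor((34 + 34)/4) = 17.
  m_2 = 4*17 - 34 = 34, d_2 = (1160 - 34^2)/4 = 4/4 = 1, a_2 = floor((34 + 34)/1) = 68.
  m_3 = 1*68 - 34 = 34, d_3 = (1160 - 34^2)/1 = 4/1 = 4: (m_3, d_3) = (m_1, d_1) = (34, 4), so from here the quotients repeat a_1, a_2; the period length is 2.
Hence the expansion of sqrt(1160) is a_0 = 34 followed by the repeating block 17, 68 (period 2).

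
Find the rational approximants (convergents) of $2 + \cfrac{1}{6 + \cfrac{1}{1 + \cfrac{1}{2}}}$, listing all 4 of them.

2/1, 13/6, 15/7, 43/20

Using the convergent recurrence p_i = a_i*p_{i-1} + p_{i-2}, q_i = a_i*q_{i-1} + q_{i-2} with p_{-2}=0, p_{-1}=1, q_{-2}=1, q_{-1}=0:
  i=0: a_0=2, p_0 = 2*1 + 0 = 2, q_0 = 2*0 + 1 = 1.
  i=1: a_1=6, p_1 = 6*2 + 1 = 13, q_1 = 6*1 + 0 = 6.
  i=2: a_2=1, p_2 = 1*13 + 2 = 15, q_2 = 1*6 + 1 = 7.
  i=3: a_3=2, p_3 = 2*15 + 13 = 43, q_3 = 2*7 + 6 = 20.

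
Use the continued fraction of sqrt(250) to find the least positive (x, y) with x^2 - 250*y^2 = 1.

First expand sqrt(250) as a continued fraction. With x_i = (sqrt(250) + m_i)/d_i and (m_0, d_0) = (0, 1): a_0 = floor(sqrt(250)) = 15, since 15^2 = 225 <= 250 < 256 = 16^2.
Iterate m_{i+1} = d_i*a_i - m_i, d_{i+1} = (250 - m_{i+1}^2)/d_i, a_{i+1} = floor((a_0 + m_{i+1})/d_{i+1}):
  m_1 = 1*15 - 0 = 15, d_1 = (250 - 15^2)/1 = 25/1 = 25, a_1 = floor((15 + 15)/25) = 1.
  m_2 = 25*1 - 15 = 10, d_2 = (250 - 10^2)/25 = 150/25 = 6, a_2 = floor((15 + 10)/6) = 4.
  m_3 = 6*4 - 10 = 14, d_3 = (250 - 14^2)/6 = 54/6 = 9, a_3 = floor((15 + 14)/9) = 3.
  m_4 = 9*3 - 14 = 13, d_4 = (250 - 13^2)/9 = 81/9 = 9, a_4 = floor((15 + 13)/9) = 3.
  m_5 = 9*3 - 13 = 14, d_5 = (250 - 14^2)/9 = 54/9 = 6, a_5 = floor((15 + 14)/6) = 4.
  m_6 = 6*4 - 14 = 10, d_6 = (250 - 10^2)/6 = 150/6 = 25, a_6 = floor((15 + 10)/25) = 1.
  m_7 = 25*1 - 10 = 15, d_7 = (250 - 15^2)/25 = 25/25 = 1, a_7 = floor((15 + 15)/1) = 30.
  m_8 = 1*30 - 15 = 15, d_8 = (250 - 15^2)/1 = 25/1 = 25: (m_8, d_8) = (m_1, d_1) = (15, 25), so from here the quotients repeat a_1, ..., a_7; the period length is 7.
So sqrt(250) = [15; (1, 4, 3, 3, 4, 1, 30)] with period length k = 7.
k is odd, so (p_{k-1}, q_{k-1}) only solves x^2 - 250y^2 = -1 and the fundamental solution of x^2 - 250y^2 = 1 is (p_{2k-1}, q_{2k-1}) = (p_13, q_13); compute convergents through index 13, running through the period twice.
Convergents (p_i = a_i*p_{i-1} + p_{i-2}, q_i = a_i*q_{i-1} + q_{i-2} with p_{-2}=0, p_{-1}=1, q_{-2}=1, q_{-1}=0):
  i=0: a_0=15, p_0 = 15*1 + 0 = 15, q_0 = 15*0 + 1 = 1.
  i=1: a_1=1, p_1 = 1*15 + 1 = 16, q_1 = 1*1 + 0 = 1.
  i=2: a_2=4, p_2 = 4*16 + 15 = 79, q_2 = 4*1 + 1 = 5.
  i=3: a_3=3, p_3 = 3*79 + 16 = 253, q_3 = 3*5 + 1 = 16.
  i=4: a_4=3, p_4 = 3*253 + 79 = 838, q_4 = 3*16 + 5 = 53.
  i=5: a_5=4, p_5 = 4*838 + 253 = 3605, q_5 = 4*53 + 16 = 228.
  i=6: a_6=1, p_6 = 1*3605 + 838 = 4443, q_6 = 1*228 + 53 = 281.
  i=7: a_7=30, p_7 = 30*4443 + 3605 = 136895, q_7 = 30*281 + 228 = 8658.
  i=8: a_8=1, p_8 = 1*136895 + 4443 = 141338, q_8 = 1*8658 + 281 = 8939.
  i=9: a_9=4, p_9 = 4*141338 + 136895 = 702247, q_9 = 4*8939 + 8658 = 44414.
  i=10: a_10=3, p_10 = 3*702247 + 141338 = 2248079, q_10 = 3*44414 + 8939 = 142181.
  i=11: a_11=3, p_11 = 3*2248079 + 702247 = 7446484, q_11 = 3*142181 + 44414 = 470957.
  i=12: a_12=4, p_12 = 4*7446484 + 2248079 = 32034015, q_12 = 4*470957 + 142181 = 2026009.
  i=13: a_13=1, p_13 = 1*32034015 + 7446484 = 39480499, q_13 = 1*2026009 + 470957 = 2496966.
Indeed p_6^2 - 250*q_6^2 = 19740249 - 19740250 = -1, not +1.
Check: 39480499^2 - 250*2496966^2 = 1558709801289001 - 1558709801289000 = 1, so (x, y) = (39480499, 2496966) solves the equation, and by the theorem it is the least positive solution.

(x, y) = (39480499, 2496966)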